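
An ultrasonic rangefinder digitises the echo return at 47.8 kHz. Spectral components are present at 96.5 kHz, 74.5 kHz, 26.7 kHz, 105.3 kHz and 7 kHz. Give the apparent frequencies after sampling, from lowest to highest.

fs/2 = 23.9 kHz.
96.5 kHz mod fs = 0.9 kHz.
0.9 kHz ≤ fs/2 = 23.9 kHz, appears at 0.9 kHz.
74.5 kHz mod fs = 26.7 kHz.
26.7 kHz > fs/2 = 23.9 kHz, folds to fs − 26.7 kHz = 21.1 kHz.
26.7 kHz > fs/2 = 23.9 kHz, folds to fs − 26.7 kHz = 21.1 kHz.
105.3 kHz mod fs = 9.7 kHz.
9.7 kHz ≤ fs/2 = 23.9 kHz, appears at 9.7 kHz.
7 kHz ≤ fs/2 = 23.9 kHz, passes unchanged.
Distinct values: {0.9 kHz, 7 kHz, 9.7 kHz, 21.1 kHz}.

0.9 kHz, 7 kHz, 9.7 kHz, 21.1 kHz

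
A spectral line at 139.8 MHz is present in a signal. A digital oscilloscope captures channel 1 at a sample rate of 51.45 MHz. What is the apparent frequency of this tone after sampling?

139.8 MHz mod fs = 36.9 MHz.
36.9 MHz > fs/2 = 25.725 MHz, folds to fs − 36.9 MHz = 14.55 MHz.

14.55 MHz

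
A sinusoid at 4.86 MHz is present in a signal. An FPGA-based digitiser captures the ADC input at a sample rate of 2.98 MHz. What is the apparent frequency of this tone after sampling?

1.1 MHz

4.86 MHz mod fs = 1.88 MHz.
1.88 MHz > fs/2 = 1.49 MHz, folds to fs − 1.88 MHz = 1.1 MHz.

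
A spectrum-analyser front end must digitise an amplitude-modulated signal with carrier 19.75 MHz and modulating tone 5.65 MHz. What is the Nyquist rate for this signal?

50.8 MHz

AM sidebands sit at fc ± fm = 14.1 MHz and 25.4 MHz.
Highest-frequency component: 25.4 MHz.
Nyquist rate = 2 × 25.4 MHz = 50.8 MHz.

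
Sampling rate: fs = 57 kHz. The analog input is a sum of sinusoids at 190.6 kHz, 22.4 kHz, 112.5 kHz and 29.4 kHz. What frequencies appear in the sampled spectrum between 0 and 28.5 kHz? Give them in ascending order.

1.5 kHz, 19.6 kHz, 22.4 kHz, 27.6 kHz

fs/2 = 28.5 kHz.
190.6 kHz mod fs = 19.6 kHz.
19.6 kHz ≤ fs/2 = 28.5 kHz, appears at 19.6 kHz.
22.4 kHz ≤ fs/2 = 28.5 kHz, passes unchanged.
112.5 kHz mod fs = 55.5 kHz.
55.5 kHz > fs/2 = 28.5 kHz, folds to fs − 55.5 kHz = 1.5 kHz.
29.4 kHz > fs/2 = 28.5 kHz, folds to fs − 29.4 kHz = 27.6 kHz.
Distinct values: {1.5 kHz, 19.6 kHz, 22.4 kHz, 27.6 kHz}.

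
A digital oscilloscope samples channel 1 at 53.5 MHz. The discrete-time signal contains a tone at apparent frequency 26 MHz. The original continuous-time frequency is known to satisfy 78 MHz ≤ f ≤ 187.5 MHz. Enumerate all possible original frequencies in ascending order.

79.5 MHz, 81 MHz, 133 MHz, 134.5 MHz, 186.5 MHz

Frequencies that alias to 26 MHz are k·fs ± 26 MHz for integer k ≥ 0.
k=0: 26 MHz.
k=1: 27.5 MHz, 79.5 MHz.
k=2: 81 MHz, 133 MHz.
k=3: 134.5 MHz, 186.5 MHz.
k=4: 188 MHz, 240 MHz.
Within [78 MHz, 187.5 MHz]: 79.5 MHz, 81 MHz, 133 MHz, 134.5 MHz, 186.5 MHz.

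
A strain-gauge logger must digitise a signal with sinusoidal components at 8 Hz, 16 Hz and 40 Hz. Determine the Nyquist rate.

80 Hz

Highest-frequency component: 40 Hz.
Nyquist rate = 2 × 40 Hz = 80 Hz.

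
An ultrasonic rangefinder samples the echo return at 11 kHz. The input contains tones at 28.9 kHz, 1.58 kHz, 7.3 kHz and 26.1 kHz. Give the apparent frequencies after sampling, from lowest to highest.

1.58 kHz, 3.7 kHz, 4.1 kHz

fs/2 = 5.5 kHz.
28.9 kHz mod fs = 6.9 kHz.
6.9 kHz > fs/2 = 5.5 kHz, folds to fs − 6.9 kHz = 4.1 kHz.
1.58 kHz ≤ fs/2 = 5.5 kHz, passes unchanged.
7.3 kHz > fs/2 = 5.5 kHz, folds to fs − 7.3 kHz = 3.7 kHz.
26.1 kHz mod fs = 4.1 kHz.
4.1 kHz ≤ fs/2 = 5.5 kHz, appears at 4.1 kHz.
Distinct values: {1.58 kHz, 3.7 kHz, 4.1 kHz}.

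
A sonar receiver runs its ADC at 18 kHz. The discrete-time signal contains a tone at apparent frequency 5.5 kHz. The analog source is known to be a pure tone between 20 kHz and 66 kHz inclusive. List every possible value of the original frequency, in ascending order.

Frequencies that alias to 5.5 kHz are k·fs ± 5.5 kHz for integer k ≥ 0.
k=0: 5.5 kHz.
k=1: 12.5 kHz, 23.5 kHz.
k=2: 30.5 kHz, 41.5 kHz.
k=3: 48.5 kHz, 59.5 kHz.
k=4: 66.5 kHz, 77.5 kHz.
Within [20 kHz, 66 kHz]: 23.5 kHz, 30.5 kHz, 41.5 kHz, 48.5 kHz, 59.5 kHz.

23.5 kHz, 30.5 kHz, 41.5 kHz, 48.5 kHz, 59.5 kHz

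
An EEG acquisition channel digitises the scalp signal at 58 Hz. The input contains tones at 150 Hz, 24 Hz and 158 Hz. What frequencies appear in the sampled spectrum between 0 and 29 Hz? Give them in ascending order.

16 Hz, 24 Hz

fs/2 = 29 Hz.
150 Hz mod fs = 34 Hz.
34 Hz > fs/2 = 29 Hz, folds to fs − 34 Hz = 24 Hz.
24 Hz ≤ fs/2 = 29 Hz, passes unchanged.
158 Hz mod fs = 42 Hz.
42 Hz > fs/2 = 29 Hz, folds to fs − 42 Hz = 16 Hz.
Distinct values: {16 Hz, 24 Hz}.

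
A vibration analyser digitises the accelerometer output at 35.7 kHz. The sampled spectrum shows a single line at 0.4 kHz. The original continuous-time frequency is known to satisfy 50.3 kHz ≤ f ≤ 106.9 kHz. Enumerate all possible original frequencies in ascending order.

71 kHz, 71.8 kHz, 106.7 kHz

Frequencies that alias to 0.4 kHz are k·fs ± 0.4 kHz for integer k ≥ 0.
k=0: 0.4 kHz.
k=1: 35.3 kHz, 36.1 kHz.
k=2: 71 kHz, 71.8 kHz.
k=3: 106.7 kHz, 107.5 kHz.
k=4: 142.4 kHz, 143.2 kHz.
Within [50.3 kHz, 106.9 kHz]: 71 kHz, 71.8 kHz, 106.7 kHz.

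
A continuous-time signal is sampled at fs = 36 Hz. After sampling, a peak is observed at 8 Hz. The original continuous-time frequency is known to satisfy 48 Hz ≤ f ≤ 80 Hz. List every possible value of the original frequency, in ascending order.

Frequencies that alias to 8 Hz are k·fs ± 8 Hz for integer k ≥ 0.
k=0: 8 Hz.
k=1: 28 Hz, 44 Hz.
k=2: 64 Hz, 80 Hz.
k=3: 100 Hz, 116 Hz.
Within [48 Hz, 80 Hz]: 64 Hz, 80 Hz.

64 Hz, 80 Hz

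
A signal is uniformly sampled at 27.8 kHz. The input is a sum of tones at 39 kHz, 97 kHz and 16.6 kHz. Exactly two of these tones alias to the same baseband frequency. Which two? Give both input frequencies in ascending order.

fs/2 = 13.9 kHz.
39 kHz mod fs = 11.2 kHz.
11.2 kHz ≤ fs/2 = 13.9 kHz, appears at 11.2 kHz.
97 kHz mod fs = 13.6 kHz.
13.6 kHz ≤ fs/2 = 13.9 kHz, appears at 13.6 kHz.
16.6 kHz > fs/2 = 13.9 kHz, folds to fs − 16.6 kHz = 11.2 kHz.
16.6 kHz and 39 kHz both map to 11.2 kHz.

16.6 kHz, 39 kHz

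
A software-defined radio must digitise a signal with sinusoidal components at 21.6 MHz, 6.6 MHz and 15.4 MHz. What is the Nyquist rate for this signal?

43.2 MHz

Highest-frequency component: 21.6 MHz.
Nyquist rate = 2 × 21.6 MHz = 43.2 MHz.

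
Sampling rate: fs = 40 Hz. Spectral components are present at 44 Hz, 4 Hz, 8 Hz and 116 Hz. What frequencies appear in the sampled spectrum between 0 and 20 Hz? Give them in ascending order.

4 Hz, 8 Hz

fs/2 = 20 Hz.
44 Hz mod fs = 4 Hz.
4 Hz ≤ fs/2 = 20 Hz, appears at 4 Hz.
4 Hz ≤ fs/2 = 20 Hz, passes unchanged.
8 Hz ≤ fs/2 = 20 Hz, passes unchanged.
116 Hz mod fs = 36 Hz.
36 Hz > fs/2 = 20 Hz, folds to fs − 36 Hz = 4 Hz.
Distinct values: {4 Hz, 8 Hz}.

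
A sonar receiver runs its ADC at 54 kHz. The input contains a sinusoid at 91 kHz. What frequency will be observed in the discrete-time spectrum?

91 kHz mod fs = 37 kHz.
37 kHz > fs/2 = 27 kHz, folds to fs − 37 kHz = 17 kHz.

17 kHz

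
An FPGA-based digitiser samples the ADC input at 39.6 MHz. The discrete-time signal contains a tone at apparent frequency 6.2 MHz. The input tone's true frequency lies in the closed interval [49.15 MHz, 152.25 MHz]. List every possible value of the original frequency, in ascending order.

73 MHz, 85.4 MHz, 112.6 MHz, 125 MHz, 152.2 MHz

Frequencies that alias to 6.2 MHz are k·fs ± 6.2 MHz for integer k ≥ 0.
k=0: 6.2 MHz.
k=1: 33.4 MHz, 45.8 MHz.
k=2: 73 MHz, 85.4 MHz.
k=3: 112.6 MHz, 125 MHz.
k=4: 152.2 MHz, 164.6 MHz.
k=5: 191.8 MHz, 204.2 MHz.
Within [49.15 MHz, 152.25 MHz]: 73 MHz, 85.4 MHz, 112.6 MHz, 125 MHz, 152.2 MHz.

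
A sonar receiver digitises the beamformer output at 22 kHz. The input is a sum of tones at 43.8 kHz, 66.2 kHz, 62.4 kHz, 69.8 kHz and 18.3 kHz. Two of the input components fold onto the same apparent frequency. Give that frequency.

0.2 kHz

fs/2 = 11 kHz.
43.8 kHz mod fs = 21.8 kHz.
21.8 kHz > fs/2 = 11 kHz, folds to fs − 21.8 kHz = 0.2 kHz.
66.2 kHz mod fs = 0.2 kHz.
0.2 kHz ≤ fs/2 = 11 kHz, appears at 0.2 kHz.
62.4 kHz mod fs = 18.4 kHz.
18.4 kHz > fs/2 = 11 kHz, folds to fs − 18.4 kHz = 3.6 kHz.
69.8 kHz mod fs = 3.8 kHz.
3.8 kHz ≤ fs/2 = 11 kHz, appears at 3.8 kHz.
18.3 kHz > fs/2 = 11 kHz, folds to fs − 18.3 kHz = 3.7 kHz.
43.8 kHz and 66.2 kHz both map to 0.2 kHz.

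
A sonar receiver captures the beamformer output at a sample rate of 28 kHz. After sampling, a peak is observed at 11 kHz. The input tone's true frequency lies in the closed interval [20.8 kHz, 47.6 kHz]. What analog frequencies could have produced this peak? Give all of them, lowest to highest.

39 kHz, 45 kHz

Frequencies that alias to 11 kHz are k·fs ± 11 kHz for integer k ≥ 0.
k=0: 11 kHz.
k=1: 17 kHz, 39 kHz.
k=2: 45 kHz, 67 kHz.
k=3: 73 kHz, 95 kHz.
Within [20.8 kHz, 47.6 kHz]: 39 kHz, 45 kHz.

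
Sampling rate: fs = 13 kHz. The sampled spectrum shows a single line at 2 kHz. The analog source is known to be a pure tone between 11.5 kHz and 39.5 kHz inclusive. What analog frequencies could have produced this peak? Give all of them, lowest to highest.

15 kHz, 24 kHz, 28 kHz, 37 kHz

Frequencies that alias to 2 kHz are k·fs ± 2 kHz for integer k ≥ 0.
k=0: 2 kHz.
k=1: 11 kHz, 15 kHz.
k=2: 24 kHz, 28 kHz.
k=3: 37 kHz, 41 kHz.
k=4: 50 kHz, 54 kHz.
Within [11.5 kHz, 39.5 kHz]: 15 kHz, 24 kHz, 28 kHz, 37 kHz.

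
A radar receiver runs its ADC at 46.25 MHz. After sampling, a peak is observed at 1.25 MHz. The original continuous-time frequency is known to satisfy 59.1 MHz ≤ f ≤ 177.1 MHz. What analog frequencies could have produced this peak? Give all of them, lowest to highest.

91.25 MHz, 93.75 MHz, 137.5 MHz, 140 MHz

Frequencies that alias to 1.25 MHz are k·fs ± 1.25 MHz for integer k ≥ 0.
k=0: 1.25 MHz.
k=1: 45 MHz, 47.5 MHz.
k=2: 91.25 MHz, 93.75 MHz.
k=3: 137.5 MHz, 140 MHz.
k=4: 183.75 MHz, 186.25 MHz.
Within [59.1 MHz, 177.1 MHz]: 91.25 MHz, 93.75 MHz, 137.5 MHz, 140 MHz.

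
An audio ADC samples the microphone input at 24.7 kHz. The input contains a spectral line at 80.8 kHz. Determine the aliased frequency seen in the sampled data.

6.7 kHz

80.8 kHz mod fs = 6.7 kHz.
6.7 kHz ≤ fs/2 = 12.35 kHz, appears at 6.7 kHz.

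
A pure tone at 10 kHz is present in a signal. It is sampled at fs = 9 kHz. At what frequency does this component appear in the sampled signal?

1 kHz

10 kHz mod fs = 1 kHz.
1 kHz ≤ fs/2 = 4.5 kHz, appears at 1 kHz.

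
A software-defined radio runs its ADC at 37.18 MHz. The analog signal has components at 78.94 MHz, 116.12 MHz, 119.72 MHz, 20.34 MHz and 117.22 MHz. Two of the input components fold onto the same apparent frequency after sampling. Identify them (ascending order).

fs/2 = 18.59 MHz.
78.94 MHz mod fs = 4.58 MHz.
4.58 MHz ≤ fs/2 = 18.59 MHz, appears at 4.58 MHz.
116.12 MHz mod fs = 4.58 MHz.
4.58 MHz ≤ fs/2 = 18.59 MHz, appears at 4.58 MHz.
119.72 MHz mod fs = 8.18 MHz.
8.18 MHz ≤ fs/2 = 18.59 MHz, appears at 8.18 MHz.
20.34 MHz > fs/2 = 18.59 MHz, folds to fs − 20.34 MHz = 16.84 MHz.
117.22 MHz mod fs = 5.68 MHz.
5.68 MHz ≤ fs/2 = 18.59 MHz, appears at 5.68 MHz.
78.94 MHz and 116.12 MHz both map to 4.58 MHz.

78.94 MHz, 116.12 MHz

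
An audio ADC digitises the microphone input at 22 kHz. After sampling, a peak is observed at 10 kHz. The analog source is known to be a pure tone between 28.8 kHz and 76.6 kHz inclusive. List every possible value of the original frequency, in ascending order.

32 kHz, 34 kHz, 54 kHz, 56 kHz, 76 kHz

Frequencies that alias to 10 kHz are k·fs ± 10 kHz for integer k ≥ 0.
k=0: 10 kHz.
k=1: 12 kHz, 32 kHz.
k=2: 34 kHz, 54 kHz.
k=3: 56 kHz, 76 kHz.
k=4: 78 kHz, 98 kHz.
Within [28.8 kHz, 76.6 kHz]: 32 kHz, 34 kHz, 54 kHz, 56 kHz, 76 kHz.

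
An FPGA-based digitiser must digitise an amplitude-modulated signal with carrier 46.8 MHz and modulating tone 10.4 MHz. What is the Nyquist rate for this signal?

AM sidebands sit at fc ± fm = 36.4 MHz and 57.2 MHz.
Highest-frequency component: 57.2 MHz.
Nyquist rate = 2 × 57.2 MHz = 114.4 MHz.

114.4 MHz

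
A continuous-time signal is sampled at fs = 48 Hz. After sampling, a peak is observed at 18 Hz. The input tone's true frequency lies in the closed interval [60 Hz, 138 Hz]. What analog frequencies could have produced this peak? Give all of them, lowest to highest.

66 Hz, 78 Hz, 114 Hz, 126 Hz

Frequencies that alias to 18 Hz are k·fs ± 18 Hz for integer k ≥ 0.
k=0: 18 Hz.
k=1: 30 Hz, 66 Hz.
k=2: 78 Hz, 114 Hz.
k=3: 126 Hz, 162 Hz.
k=4: 174 Hz, 210 Hz.
Within [60 Hz, 138 Hz]: 66 Hz, 78 Hz, 114 Hz, 126 Hz.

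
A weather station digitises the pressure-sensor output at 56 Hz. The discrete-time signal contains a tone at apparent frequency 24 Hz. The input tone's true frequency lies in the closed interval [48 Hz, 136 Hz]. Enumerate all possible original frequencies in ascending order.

Frequencies that alias to 24 Hz are k·fs ± 24 Hz for integer k ≥ 0.
k=0: 24 Hz.
k=1: 32 Hz, 80 Hz.
k=2: 88 Hz, 136 Hz.
k=3: 144 Hz, 192 Hz.
Within [48 Hz, 136 Hz]: 80 Hz, 88 Hz, 136 Hz.

80 Hz, 88 Hz, 136 Hz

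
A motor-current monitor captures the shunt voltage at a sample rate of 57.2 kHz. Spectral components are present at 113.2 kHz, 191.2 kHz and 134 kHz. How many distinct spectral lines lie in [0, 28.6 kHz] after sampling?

fs/2 = 28.6 kHz.
113.2 kHz mod fs = 56 kHz.
56 kHz > fs/2 = 28.6 kHz, folds to fs − 56 kHz = 1.2 kHz.
191.2 kHz mod fs = 19.6 kHz.
19.6 kHz ≤ fs/2 = 28.6 kHz, appears at 19.6 kHz.
134 kHz mod fs = 19.6 kHz.
19.6 kHz ≤ fs/2 = 28.6 kHz, appears at 19.6 kHz.
Distinct values: {1.2 kHz, 19.6 kHz} → 2.

2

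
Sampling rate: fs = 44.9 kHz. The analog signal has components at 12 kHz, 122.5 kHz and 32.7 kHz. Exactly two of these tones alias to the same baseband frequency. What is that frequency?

12.2 kHz

fs/2 = 22.45 kHz.
12 kHz ≤ fs/2 = 22.45 kHz, passes unchanged.
122.5 kHz mod fs = 32.7 kHz.
32.7 kHz > fs/2 = 22.45 kHz, folds to fs − 32.7 kHz = 12.2 kHz.
32.7 kHz > fs/2 = 22.45 kHz, folds to fs − 32.7 kHz = 12.2 kHz.
32.7 kHz and 122.5 kHz both map to 12.2 kHz.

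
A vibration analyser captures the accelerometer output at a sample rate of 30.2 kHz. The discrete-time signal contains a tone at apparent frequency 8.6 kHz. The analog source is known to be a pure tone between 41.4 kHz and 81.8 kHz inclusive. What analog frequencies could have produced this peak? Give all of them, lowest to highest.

51.8 kHz, 69 kHz

Frequencies that alias to 8.6 kHz are k·fs ± 8.6 kHz for integer k ≥ 0.
k=0: 8.6 kHz.
k=1: 21.6 kHz, 38.8 kHz.
k=2: 51.8 kHz, 69 kHz.
k=3: 82 kHz, 99.2 kHz.
Within [41.4 kHz, 81.8 kHz]: 51.8 kHz, 69 kHz.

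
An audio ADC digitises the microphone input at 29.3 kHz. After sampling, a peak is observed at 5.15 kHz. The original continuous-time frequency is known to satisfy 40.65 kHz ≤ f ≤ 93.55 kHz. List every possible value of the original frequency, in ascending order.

53.45 kHz, 63.75 kHz, 82.75 kHz, 93.05 kHz

Frequencies that alias to 5.15 kHz are k·fs ± 5.15 kHz for integer k ≥ 0.
k=0: 5.15 kHz.
k=1: 24.15 kHz, 34.45 kHz.
k=2: 53.45 kHz, 63.75 kHz.
k=3: 82.75 kHz, 93.05 kHz.
k=4: 112.05 kHz, 122.35 kHz.
Within [40.65 kHz, 93.55 kHz]: 53.45 kHz, 63.75 kHz, 82.75 kHz, 93.05 kHz.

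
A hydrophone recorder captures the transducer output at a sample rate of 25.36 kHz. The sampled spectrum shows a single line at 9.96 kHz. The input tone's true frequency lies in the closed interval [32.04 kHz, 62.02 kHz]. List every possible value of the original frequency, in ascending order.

35.32 kHz, 40.76 kHz, 60.68 kHz

Frequencies that alias to 9.96 kHz are k·fs ± 9.96 kHz for integer k ≥ 0.
k=0: 9.96 kHz.
k=1: 15.4 kHz, 35.32 kHz.
k=2: 40.76 kHz, 60.68 kHz.
k=3: 66.12 kHz, 86.04 kHz.
Within [32.04 kHz, 62.02 kHz]: 35.32 kHz, 40.76 kHz, 60.68 kHz.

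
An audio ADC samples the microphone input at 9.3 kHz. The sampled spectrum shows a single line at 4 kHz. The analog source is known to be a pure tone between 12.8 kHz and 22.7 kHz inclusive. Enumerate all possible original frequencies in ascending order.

13.3 kHz, 14.6 kHz, 22.6 kHz

Frequencies that alias to 4 kHz are k·fs ± 4 kHz for integer k ≥ 0.
k=0: 4 kHz.
k=1: 5.3 kHz, 13.3 kHz.
k=2: 14.6 kHz, 22.6 kHz.
k=3: 23.9 kHz, 31.9 kHz.
Within [12.8 kHz, 22.7 kHz]: 13.3 kHz, 14.6 kHz, 22.6 kHz.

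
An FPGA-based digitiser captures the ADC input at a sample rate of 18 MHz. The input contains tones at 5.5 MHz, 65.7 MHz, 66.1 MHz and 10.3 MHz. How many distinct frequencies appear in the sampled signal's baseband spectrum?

fs/2 = 9 MHz.
5.5 MHz ≤ fs/2 = 9 MHz, passes unchanged.
65.7 MHz mod fs = 11.7 MHz.
11.7 MHz > fs/2 = 9 MHz, folds to fs − 11.7 MHz = 6.3 MHz.
66.1 MHz mod fs = 12.1 MHz.
12.1 MHz > fs/2 = 9 MHz, folds to fs − 12.1 MHz = 5.9 MHz.
10.3 MHz > fs/2 = 9 MHz, folds to fs − 10.3 MHz = 7.7 MHz.
Distinct values: {5.5 MHz, 5.9 MHz, 6.3 MHz, 7.7 MHz} → 4.

4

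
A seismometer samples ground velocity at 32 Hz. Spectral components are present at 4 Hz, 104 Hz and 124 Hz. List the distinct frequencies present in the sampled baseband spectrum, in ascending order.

4 Hz, 8 Hz

fs/2 = 16 Hz.
4 Hz ≤ fs/2 = 16 Hz, passes unchanged.
104 Hz mod fs = 8 Hz.
8 Hz ≤ fs/2 = 16 Hz, appears at 8 Hz.
124 Hz mod fs = 28 Hz.
28 Hz > fs/2 = 16 Hz, folds to fs − 28 Hz = 4 Hz.
Distinct values: {4 Hz, 8 Hz}.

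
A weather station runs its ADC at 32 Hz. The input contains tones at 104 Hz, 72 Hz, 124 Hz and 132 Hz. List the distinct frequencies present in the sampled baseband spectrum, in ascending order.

4 Hz, 8 Hz

fs/2 = 16 Hz.
104 Hz mod fs = 8 Hz.
8 Hz ≤ fs/2 = 16 Hz, appears at 8 Hz.
72 Hz mod fs = 8 Hz.
8 Hz ≤ fs/2 = 16 Hz, appears at 8 Hz.
124 Hz mod fs = 28 Hz.
28 Hz > fs/2 = 16 Hz, folds to fs − 28 Hz = 4 Hz.
132 Hz mod fs = 4 Hz.
4 Hz ≤ fs/2 = 16 Hz, appears at 4 Hz.
Distinct values: {4 Hz, 8 Hz}.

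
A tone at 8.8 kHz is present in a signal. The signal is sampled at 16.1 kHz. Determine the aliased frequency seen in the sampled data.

7.3 kHz

8.8 kHz > fs/2 = 8.05 kHz, folds to fs − 8.8 kHz = 7.3 kHz.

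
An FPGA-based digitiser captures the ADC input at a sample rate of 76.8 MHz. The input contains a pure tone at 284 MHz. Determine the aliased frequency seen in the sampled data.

284 MHz mod fs = 53.6 MHz.
53.6 MHz > fs/2 = 38.4 MHz, folds to fs − 53.6 MHz = 23.2 MHz.

23.2 MHz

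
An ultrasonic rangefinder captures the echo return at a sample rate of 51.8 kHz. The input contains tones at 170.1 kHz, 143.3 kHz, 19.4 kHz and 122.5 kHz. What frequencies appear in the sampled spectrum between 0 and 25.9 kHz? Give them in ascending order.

12.1 kHz, 14.7 kHz, 18.9 kHz, 19.4 kHz

fs/2 = 25.9 kHz.
170.1 kHz mod fs = 14.7 kHz.
14.7 kHz ≤ fs/2 = 25.9 kHz, appears at 14.7 kHz.
143.3 kHz mod fs = 39.7 kHz.
39.7 kHz > fs/2 = 25.9 kHz, folds to fs − 39.7 kHz = 12.1 kHz.
19.4 kHz ≤ fs/2 = 25.9 kHz, passes unchanged.
122.5 kHz mod fs = 18.9 kHz.
18.9 kHz ≤ fs/2 = 25.9 kHz, appears at 18.9 kHz.
Distinct values: {12.1 kHz, 14.7 kHz, 18.9 kHz, 19.4 kHz}.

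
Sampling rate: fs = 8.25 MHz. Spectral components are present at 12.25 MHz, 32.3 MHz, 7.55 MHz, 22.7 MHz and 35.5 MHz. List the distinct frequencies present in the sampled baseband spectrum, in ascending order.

fs/2 = 4.125 MHz.
12.25 MHz mod fs = 4 MHz.
4 MHz ≤ fs/2 = 4.125 MHz, appears at 4 MHz.
32.3 MHz mod fs = 7.55 MHz.
7.55 MHz > fs/2 = 4.125 MHz, folds to fs − 7.55 MHz = 0.7 MHz.
7.55 MHz > fs/2 = 4.125 MHz, folds to fs − 7.55 MHz = 0.7 MHz.
22.7 MHz mod fs = 6.2 MHz.
6.2 MHz > fs/2 = 4.125 MHz, folds to fs − 6.2 MHz = 2.05 MHz.
35.5 MHz mod fs = 2.5 MHz.
2.5 MHz ≤ fs/2 = 4.125 MHz, appears at 2.5 MHz.
Distinct values: {0.7 MHz, 2.05 MHz, 2.5 MHz, 4 MHz}.

0.7 MHz, 2.05 MHz, 2.5 MHz, 4 MHz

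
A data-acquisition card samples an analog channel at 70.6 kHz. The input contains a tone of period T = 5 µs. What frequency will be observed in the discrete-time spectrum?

T = 5 µs → f = 1/T = 200 kHz.
200 kHz mod fs = 58.8 kHz.
58.8 kHz > fs/2 = 35.3 kHz, folds to fs − 58.8 kHz = 11.8 kHz.

11.8 kHz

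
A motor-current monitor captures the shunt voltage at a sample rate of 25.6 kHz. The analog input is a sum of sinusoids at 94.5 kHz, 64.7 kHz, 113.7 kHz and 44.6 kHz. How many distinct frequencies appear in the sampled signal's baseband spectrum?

4

fs/2 = 12.8 kHz.
94.5 kHz mod fs = 17.7 kHz.
17.7 kHz > fs/2 = 12.8 kHz, folds to fs − 17.7 kHz = 7.9 kHz.
64.7 kHz mod fs = 13.5 kHz.
13.5 kHz > fs/2 = 12.8 kHz, folds to fs − 13.5 kHz = 12.1 kHz.
113.7 kHz mod fs = 11.3 kHz.
11.3 kHz ≤ fs/2 = 12.8 kHz, appears at 11.3 kHz.
44.6 kHz mod fs = 19 kHz.
19 kHz > fs/2 = 12.8 kHz, folds to fs − 19 kHz = 6.6 kHz.
Distinct values: {6.6 kHz, 7.9 kHz, 11.3 kHz, 12.1 kHz} → 4.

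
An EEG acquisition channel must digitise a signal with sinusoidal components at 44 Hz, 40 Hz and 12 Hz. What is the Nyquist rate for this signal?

88 Hz

Highest-frequency component: 44 Hz.
Nyquist rate = 2 × 44 Hz = 88 Hz.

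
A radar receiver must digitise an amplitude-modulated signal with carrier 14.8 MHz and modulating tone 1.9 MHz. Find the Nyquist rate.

AM sidebands sit at fc ± fm = 12.9 MHz and 16.7 MHz.
Highest-frequency component: 16.7 MHz.
Nyquist rate = 2 × 16.7 MHz = 33.4 MHz.

33.4 MHz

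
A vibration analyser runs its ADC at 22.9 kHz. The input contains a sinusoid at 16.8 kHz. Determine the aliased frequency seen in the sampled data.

16.8 kHz > fs/2 = 11.45 kHz, folds to fs − 16.8 kHz = 6.1 kHz.

6.1 kHz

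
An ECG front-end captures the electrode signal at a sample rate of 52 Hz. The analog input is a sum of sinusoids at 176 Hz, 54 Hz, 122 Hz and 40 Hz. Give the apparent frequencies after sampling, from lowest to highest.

fs/2 = 26 Hz.
176 Hz mod fs = 20 Hz.
20 Hz ≤ fs/2 = 26 Hz, appears at 20 Hz.
54 Hz mod fs = 2 Hz.
2 Hz ≤ fs/2 = 26 Hz, appears at 2 Hz.
122 Hz mod fs = 18 Hz.
18 Hz ≤ fs/2 = 26 Hz, appears at 18 Hz.
40 Hz > fs/2 = 26 Hz, folds to fs − 40 Hz = 12 Hz.
Distinct values: {2 Hz, 12 Hz, 18 Hz, 20 Hz}.

2 Hz, 12 Hz, 18 Hz, 20 Hz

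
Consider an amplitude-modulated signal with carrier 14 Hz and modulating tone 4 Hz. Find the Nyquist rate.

36 Hz

AM sidebands sit at fc ± fm = 10 Hz and 18 Hz.
Highest-frequency component: 18 Hz.
Nyquist rate = 2 × 18 Hz = 36 Hz.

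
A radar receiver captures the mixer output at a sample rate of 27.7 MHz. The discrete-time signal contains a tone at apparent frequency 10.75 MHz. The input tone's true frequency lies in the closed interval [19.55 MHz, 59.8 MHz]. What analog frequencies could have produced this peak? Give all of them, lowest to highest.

38.45 MHz, 44.65 MHz

Frequencies that alias to 10.75 MHz are k·fs ± 10.75 MHz for integer k ≥ 0.
k=0: 10.75 MHz.
k=1: 16.95 MHz, 38.45 MHz.
k=2: 44.65 MHz, 66.15 MHz.
k=3: 72.35 MHz, 93.85 MHz.
Within [19.55 MHz, 59.8 MHz]: 38.45 MHz, 44.65 MHz.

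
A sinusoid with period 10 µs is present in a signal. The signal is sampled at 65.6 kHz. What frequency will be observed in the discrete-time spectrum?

31.2 kHz

T = 10 µs → f = 1/T = 100 kHz.
100 kHz mod fs = 34.4 kHz.
34.4 kHz > fs/2 = 32.8 kHz, folds to fs − 34.4 kHz = 31.2 kHz.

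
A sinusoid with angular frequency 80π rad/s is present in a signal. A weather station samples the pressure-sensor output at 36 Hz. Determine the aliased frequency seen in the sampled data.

ω = 80π rad/s → f = ω/(2π) = 40 Hz.
40 Hz mod fs = 4 Hz.
4 Hz ≤ fs/2 = 18 Hz, appears at 4 Hz.

4 Hz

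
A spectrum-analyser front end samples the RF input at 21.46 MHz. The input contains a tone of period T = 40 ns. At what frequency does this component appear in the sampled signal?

T = 40 ns → f = 1/T = 25 MHz.
25 MHz mod fs = 3.54 MHz.
3.54 MHz ≤ fs/2 = 10.73 MHz, appears at 3.54 MHz.

3.54 MHz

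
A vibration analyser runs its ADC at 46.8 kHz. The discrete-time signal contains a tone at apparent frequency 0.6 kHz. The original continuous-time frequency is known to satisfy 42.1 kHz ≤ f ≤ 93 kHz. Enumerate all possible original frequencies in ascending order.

Frequencies that alias to 0.6 kHz are k·fs ± 0.6 kHz for integer k ≥ 0.
k=0: 0.6 kHz.
k=1: 46.2 kHz, 47.4 kHz.
k=2: 93 kHz, 94.2 kHz.
k=3: 139.8 kHz, 141 kHz.
Within [42.1 kHz, 93 kHz]: 46.2 kHz, 47.4 kHz, 93 kHz.

46.2 kHz, 47.4 kHz, 93 kHz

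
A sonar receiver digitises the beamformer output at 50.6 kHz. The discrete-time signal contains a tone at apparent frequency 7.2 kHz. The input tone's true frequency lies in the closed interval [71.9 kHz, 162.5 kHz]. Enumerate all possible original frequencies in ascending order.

94 kHz, 108.4 kHz, 144.6 kHz, 159 kHz

Frequencies that alias to 7.2 kHz are k·fs ± 7.2 kHz for integer k ≥ 0.
k=0: 7.2 kHz.
k=1: 43.4 kHz, 57.8 kHz.
k=2: 94 kHz, 108.4 kHz.
k=3: 144.6 kHz, 159 kHz.
k=4: 195.2 kHz, 209.6 kHz.
Within [71.9 kHz, 162.5 kHz]: 94 kHz, 108.4 kHz, 144.6 kHz, 159 kHz.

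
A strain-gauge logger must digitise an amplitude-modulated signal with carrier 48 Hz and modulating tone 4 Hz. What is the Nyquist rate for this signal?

AM sidebands sit at fc ± fm = 44 Hz and 52 Hz.
Highest-frequency component: 52 Hz.
Nyquist rate = 2 × 52 Hz = 104 Hz.

104 Hz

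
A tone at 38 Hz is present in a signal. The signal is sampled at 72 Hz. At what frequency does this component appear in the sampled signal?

38 Hz > fs/2 = 36 Hz, folds to fs − 38 Hz = 34 Hz.

34 Hz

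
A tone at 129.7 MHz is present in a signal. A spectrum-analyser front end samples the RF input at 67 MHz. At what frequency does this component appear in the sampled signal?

129.7 MHz mod fs = 62.7 MHz.
62.7 MHz > fs/2 = 33.5 MHz, folds to fs − 62.7 MHz = 4.3 MHz.

4.3 MHz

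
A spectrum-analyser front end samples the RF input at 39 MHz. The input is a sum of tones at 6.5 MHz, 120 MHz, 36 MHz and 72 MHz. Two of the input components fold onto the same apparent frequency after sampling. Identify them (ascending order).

fs/2 = 19.5 MHz.
6.5 MHz ≤ fs/2 = 19.5 MHz, passes unchanged.
120 MHz mod fs = 3 MHz.
3 MHz ≤ fs/2 = 19.5 MHz, appears at 3 MHz.
36 MHz > fs/2 = 19.5 MHz, folds to fs − 36 MHz = 3 MHz.
72 MHz mod fs = 33 MHz.
33 MHz > fs/2 = 19.5 MHz, folds to fs − 33 MHz = 6 MHz.
36 MHz and 120 MHz both map to 3 MHz.

36 MHz, 120 MHz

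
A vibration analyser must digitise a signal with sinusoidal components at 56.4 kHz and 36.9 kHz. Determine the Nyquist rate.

112.8 kHz

Highest-frequency component: 56.4 kHz.
Nyquist rate = 2 × 56.4 kHz = 112.8 kHz.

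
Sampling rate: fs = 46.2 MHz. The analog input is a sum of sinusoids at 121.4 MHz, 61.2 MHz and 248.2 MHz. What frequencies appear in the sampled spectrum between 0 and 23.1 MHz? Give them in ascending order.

15 MHz, 17.2 MHz

fs/2 = 23.1 MHz.
121.4 MHz mod fs = 29 MHz.
29 MHz > fs/2 = 23.1 MHz, folds to fs − 29 MHz = 17.2 MHz.
61.2 MHz mod fs = 15 MHz.
15 MHz ≤ fs/2 = 23.1 MHz, appears at 15 MHz.
248.2 MHz mod fs = 17.2 MHz.
17.2 MHz ≤ fs/2 = 23.1 MHz, appears at 17.2 MHz.
Distinct values: {15 MHz, 17.2 MHz}.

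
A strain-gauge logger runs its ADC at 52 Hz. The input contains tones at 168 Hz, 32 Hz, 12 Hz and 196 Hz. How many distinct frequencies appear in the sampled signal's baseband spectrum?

fs/2 = 26 Hz.
168 Hz mod fs = 12 Hz.
12 Hz ≤ fs/2 = 26 Hz, appears at 12 Hz.
32 Hz > fs/2 = 26 Hz, folds to fs − 32 Hz = 20 Hz.
12 Hz ≤ fs/2 = 26 Hz, passes unchanged.
196 Hz mod fs = 40 Hz.
40 Hz > fs/2 = 26 Hz, folds to fs − 40 Hz = 12 Hz.
Distinct values: {12 Hz, 20 Hz} → 2.

2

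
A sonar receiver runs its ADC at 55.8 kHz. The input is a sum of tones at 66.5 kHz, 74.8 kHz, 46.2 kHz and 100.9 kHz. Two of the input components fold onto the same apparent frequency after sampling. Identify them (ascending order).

66.5 kHz, 100.9 kHz

fs/2 = 27.9 kHz.
66.5 kHz mod fs = 10.7 kHz.
10.7 kHz ≤ fs/2 = 27.9 kHz, appears at 10.7 kHz.
74.8 kHz mod fs = 19 kHz.
19 kHz ≤ fs/2 = 27.9 kHz, appears at 19 kHz.
46.2 kHz > fs/2 = 27.9 kHz, folds to fs − 46.2 kHz = 9.6 kHz.
100.9 kHz mod fs = 45.1 kHz.
45.1 kHz > fs/2 = 27.9 kHz, folds to fs − 45.1 kHz = 10.7 kHz.
66.5 kHz and 100.9 kHz both map to 10.7 kHz.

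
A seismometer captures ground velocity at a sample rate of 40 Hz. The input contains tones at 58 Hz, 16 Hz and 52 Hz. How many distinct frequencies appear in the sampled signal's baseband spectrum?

3

fs/2 = 20 Hz.
58 Hz mod fs = 18 Hz.
18 Hz ≤ fs/2 = 20 Hz, appears at 18 Hz.
16 Hz ≤ fs/2 = 20 Hz, passes unchanged.
52 Hz mod fs = 12 Hz.
12 Hz ≤ fs/2 = 20 Hz, appears at 12 Hz.
Distinct values: {12 Hz, 16 Hz, 18 Hz} → 3.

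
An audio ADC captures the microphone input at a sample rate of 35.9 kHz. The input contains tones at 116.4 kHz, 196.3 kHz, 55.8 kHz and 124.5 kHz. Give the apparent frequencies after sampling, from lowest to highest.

8.7 kHz, 16 kHz, 16.8 kHz

fs/2 = 17.95 kHz.
116.4 kHz mod fs = 8.7 kHz.
8.7 kHz ≤ fs/2 = 17.95 kHz, appears at 8.7 kHz.
196.3 kHz mod fs = 16.8 kHz.
16.8 kHz ≤ fs/2 = 17.95 kHz, appears at 16.8 kHz.
55.8 kHz mod fs = 19.9 kHz.
19.9 kHz > fs/2 = 17.95 kHz, folds to fs − 19.9 kHz = 16 kHz.
124.5 kHz mod fs = 16.8 kHz.
16.8 kHz ≤ fs/2 = 17.95 kHz, appears at 16.8 kHz.
Distinct values: {8.7 kHz, 16 kHz, 16.8 kHz}.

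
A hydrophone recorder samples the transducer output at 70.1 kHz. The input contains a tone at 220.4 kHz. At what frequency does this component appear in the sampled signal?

10.1 kHz

220.4 kHz mod fs = 10.1 kHz.
10.1 kHz ≤ fs/2 = 35.05 kHz, appears at 10.1 kHz.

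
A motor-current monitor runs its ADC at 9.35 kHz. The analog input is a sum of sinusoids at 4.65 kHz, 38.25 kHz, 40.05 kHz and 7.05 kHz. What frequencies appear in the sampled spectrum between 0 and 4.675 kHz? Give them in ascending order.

0.85 kHz, 2.3 kHz, 2.65 kHz, 4.65 kHz

fs/2 = 4.675 kHz.
4.65 kHz ≤ fs/2 = 4.675 kHz, passes unchanged.
38.25 kHz mod fs = 0.85 kHz.
0.85 kHz ≤ fs/2 = 4.675 kHz, appears at 0.85 kHz.
40.05 kHz mod fs = 2.65 kHz.
2.65 kHz ≤ fs/2 = 4.675 kHz, appears at 2.65 kHz.
7.05 kHz > fs/2 = 4.675 kHz, folds to fs − 7.05 kHz = 2.3 kHz.
Distinct values: {0.85 kHz, 2.3 kHz, 2.65 kHz, 4.65 kHz}.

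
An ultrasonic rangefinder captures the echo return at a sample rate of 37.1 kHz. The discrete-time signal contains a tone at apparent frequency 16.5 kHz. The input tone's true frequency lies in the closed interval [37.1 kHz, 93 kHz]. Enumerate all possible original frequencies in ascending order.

Frequencies that alias to 16.5 kHz are k·fs ± 16.5 kHz for integer k ≥ 0.
k=0: 16.5 kHz.
k=1: 20.6 kHz, 53.6 kHz.
k=2: 57.7 kHz, 90.7 kHz.
k=3: 94.8 kHz, 127.8 kHz.
Within [37.1 kHz, 93 kHz]: 53.6 kHz, 57.7 kHz, 90.7 kHz.

53.6 kHz, 57.7 kHz, 90.7 kHz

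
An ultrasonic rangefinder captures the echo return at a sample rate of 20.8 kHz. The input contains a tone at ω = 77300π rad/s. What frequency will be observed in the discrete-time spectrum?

ω = 77300π rad/s → f = ω/(2π) = 38650 Hz = 38.65 kHz.
38.65 kHz mod fs = 17.85 kHz.
17.85 kHz > fs/2 = 10.4 kHz, folds to fs − 17.85 kHz = 2.95 kHz.

2.95 kHz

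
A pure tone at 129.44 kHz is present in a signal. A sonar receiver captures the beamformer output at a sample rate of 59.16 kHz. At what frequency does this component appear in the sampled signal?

11.12 kHz

129.44 kHz mod fs = 11.12 kHz.
11.12 kHz ≤ fs/2 = 29.58 kHz, appears at 11.12 kHz.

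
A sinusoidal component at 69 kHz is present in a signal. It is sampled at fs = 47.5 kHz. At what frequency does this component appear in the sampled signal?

69 kHz mod fs = 21.5 kHz.
21.5 kHz ≤ fs/2 = 23.75 kHz, appears at 21.5 kHz.

21.5 kHz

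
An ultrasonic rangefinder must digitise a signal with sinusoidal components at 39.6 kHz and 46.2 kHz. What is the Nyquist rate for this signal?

Highest-frequency component: 46.2 kHz.
Nyquist rate = 2 × 46.2 kHz = 92.4 kHz.

92.4 kHz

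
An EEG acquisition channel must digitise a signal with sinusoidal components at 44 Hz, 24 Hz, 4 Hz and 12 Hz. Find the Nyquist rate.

Highest-frequency component: 44 Hz.
Nyquist rate = 2 × 44 Hz = 88 Hz.

88 Hz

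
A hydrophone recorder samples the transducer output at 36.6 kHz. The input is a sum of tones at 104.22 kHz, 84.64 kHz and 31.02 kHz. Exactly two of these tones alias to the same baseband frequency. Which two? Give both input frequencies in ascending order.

31.02 kHz, 104.22 kHz

fs/2 = 18.3 kHz.
104.22 kHz mod fs = 31.02 kHz.
31.02 kHz > fs/2 = 18.3 kHz, folds to fs − 31.02 kHz = 5.58 kHz.
84.64 kHz mod fs = 11.44 kHz.
11.44 kHz ≤ fs/2 = 18.3 kHz, appears at 11.44 kHz.
31.02 kHz > fs/2 = 18.3 kHz, folds to fs − 31.02 kHz = 5.58 kHz.
31.02 kHz and 104.22 kHz both map to 5.58 kHz.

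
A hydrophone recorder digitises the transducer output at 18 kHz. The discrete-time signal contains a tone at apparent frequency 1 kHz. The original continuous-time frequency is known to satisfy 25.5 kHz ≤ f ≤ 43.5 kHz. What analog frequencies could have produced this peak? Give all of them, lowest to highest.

35 kHz, 37 kHz

Frequencies that alias to 1 kHz are k·fs ± 1 kHz for integer k ≥ 0.
k=0: 1 kHz.
k=1: 17 kHz, 19 kHz.
k=2: 35 kHz, 37 kHz.
k=3: 53 kHz, 55 kHz.
Within [25.5 kHz, 43.5 kHz]: 35 kHz, 37 kHz.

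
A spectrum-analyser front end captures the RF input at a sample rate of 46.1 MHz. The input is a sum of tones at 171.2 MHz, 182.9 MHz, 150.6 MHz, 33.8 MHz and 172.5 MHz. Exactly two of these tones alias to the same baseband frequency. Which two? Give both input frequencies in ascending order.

fs/2 = 23.05 MHz.
171.2 MHz mod fs = 32.9 MHz.
32.9 MHz > fs/2 = 23.05 MHz, folds to fs − 32.9 MHz = 13.2 MHz.
182.9 MHz mod fs = 44.6 MHz.
44.6 MHz > fs/2 = 23.05 MHz, folds to fs − 44.6 MHz = 1.5 MHz.
150.6 MHz mod fs = 12.3 MHz.
12.3 MHz ≤ fs/2 = 23.05 MHz, appears at 12.3 MHz.
33.8 MHz > fs/2 = 23.05 MHz, folds to fs − 33.8 MHz = 12.3 MHz.
172.5 MHz mod fs = 34.2 MHz.
34.2 MHz > fs/2 = 23.05 MHz, folds to fs − 34.2 MHz = 11.9 MHz.
33.8 MHz and 150.6 MHz both map to 12.3 MHz.

33.8 MHz, 150.6 MHz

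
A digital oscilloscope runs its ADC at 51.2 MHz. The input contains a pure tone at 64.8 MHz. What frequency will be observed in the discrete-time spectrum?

13.6 MHz

64.8 MHz mod fs = 13.6 MHz.
13.6 MHz ≤ fs/2 = 25.6 MHz, appears at 13.6 MHz.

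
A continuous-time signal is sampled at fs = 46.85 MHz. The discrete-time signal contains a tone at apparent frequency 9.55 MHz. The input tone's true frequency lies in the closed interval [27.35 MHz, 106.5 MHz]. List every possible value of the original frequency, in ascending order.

37.3 MHz, 56.4 MHz, 84.15 MHz, 103.25 MHz

Frequencies that alias to 9.55 MHz are k·fs ± 9.55 MHz for integer k ≥ 0.
k=0: 9.55 MHz.
k=1: 37.3 MHz, 56.4 MHz.
k=2: 84.15 MHz, 103.25 MHz.
k=3: 131 MHz, 150.1 MHz.
Within [27.35 MHz, 106.5 MHz]: 37.3 MHz, 56.4 MHz, 84.15 MHz, 103.25 MHz.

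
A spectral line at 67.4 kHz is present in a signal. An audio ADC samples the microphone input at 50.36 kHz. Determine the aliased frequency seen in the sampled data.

67.4 kHz mod fs = 17.04 kHz.
17.04 kHz ≤ fs/2 = 25.18 kHz, appears at 17.04 kHz.

17.04 kHz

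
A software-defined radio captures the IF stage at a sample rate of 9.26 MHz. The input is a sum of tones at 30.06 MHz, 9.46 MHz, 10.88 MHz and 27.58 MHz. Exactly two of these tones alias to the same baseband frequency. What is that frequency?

0.2 MHz

fs/2 = 4.63 MHz.
30.06 MHz mod fs = 2.28 MHz.
2.28 MHz ≤ fs/2 = 4.63 MHz, appears at 2.28 MHz.
9.46 MHz mod fs = 0.2 MHz.
0.2 MHz ≤ fs/2 = 4.63 MHz, appears at 0.2 MHz.
10.88 MHz mod fs = 1.62 MHz.
1.62 MHz ≤ fs/2 = 4.63 MHz, appears at 1.62 MHz.
27.58 MHz mod fs = 9.06 MHz.
9.06 MHz > fs/2 = 4.63 MHz, folds to fs − 9.06 MHz = 0.2 MHz.
9.46 MHz and 27.58 MHz both map to 0.2 MHz.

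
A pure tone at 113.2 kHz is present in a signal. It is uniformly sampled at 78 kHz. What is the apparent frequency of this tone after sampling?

113.2 kHz mod fs = 35.2 kHz.
35.2 kHz ≤ fs/2 = 39 kHz, appears at 35.2 kHz.

35.2 kHz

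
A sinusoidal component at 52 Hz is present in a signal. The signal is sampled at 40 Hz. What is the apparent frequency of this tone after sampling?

12 Hz

52 Hz mod fs = 12 Hz.
12 Hz ≤ fs/2 = 20 Hz, appears at 12 Hz.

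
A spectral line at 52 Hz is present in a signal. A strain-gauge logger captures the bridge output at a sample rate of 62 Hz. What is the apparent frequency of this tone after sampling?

10 Hz

52 Hz > fs/2 = 31 Hz, folds to fs − 52 Hz = 10 Hz.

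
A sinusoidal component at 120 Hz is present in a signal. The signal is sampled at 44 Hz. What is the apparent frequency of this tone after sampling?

120 Hz mod fs = 32 Hz.
32 Hz > fs/2 = 22 Hz, folds to fs − 32 Hz = 12 Hz.

12 Hz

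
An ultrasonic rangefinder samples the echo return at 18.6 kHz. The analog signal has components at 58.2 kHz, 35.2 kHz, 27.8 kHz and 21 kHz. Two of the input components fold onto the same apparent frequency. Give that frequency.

fs/2 = 9.3 kHz.
58.2 kHz mod fs = 2.4 kHz.
2.4 kHz ≤ fs/2 = 9.3 kHz, appears at 2.4 kHz.
35.2 kHz mod fs = 16.6 kHz.
16.6 kHz > fs/2 = 9.3 kHz, folds to fs − 16.6 kHz = 2 kHz.
27.8 kHz mod fs = 9.2 kHz.
9.2 kHz ≤ fs/2 = 9.3 kHz, appears at 9.2 kHz.
21 kHz mod fs = 2.4 kHz.
2.4 kHz ≤ fs/2 = 9.3 kHz, appears at 2.4 kHz.
21 kHz and 58.2 kHz both map to 2.4 kHz.

2.4 kHz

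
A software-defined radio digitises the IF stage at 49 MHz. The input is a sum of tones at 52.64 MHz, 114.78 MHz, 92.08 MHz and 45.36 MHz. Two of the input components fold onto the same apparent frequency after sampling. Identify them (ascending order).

45.36 MHz, 52.64 MHz

fs/2 = 24.5 MHz.
52.64 MHz mod fs = 3.64 MHz.
3.64 MHz ≤ fs/2 = 24.5 MHz, appears at 3.64 MHz.
114.78 MHz mod fs = 16.78 MHz.
16.78 MHz ≤ fs/2 = 24.5 MHz, appears at 16.78 MHz.
92.08 MHz mod fs = 43.08 MHz.
43.08 MHz > fs/2 = 24.5 MHz, folds to fs − 43.08 MHz = 5.92 MHz.
45.36 MHz > fs/2 = 24.5 MHz, folds to fs − 45.36 MHz = 3.64 MHz.
45.36 MHz and 52.64 MHz both map to 3.64 MHz.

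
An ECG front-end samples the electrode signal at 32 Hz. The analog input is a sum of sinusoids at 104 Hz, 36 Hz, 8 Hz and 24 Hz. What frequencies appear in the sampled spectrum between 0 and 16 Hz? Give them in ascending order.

4 Hz, 8 Hz

fs/2 = 16 Hz.
104 Hz mod fs = 8 Hz.
8 Hz ≤ fs/2 = 16 Hz, appears at 8 Hz.
36 Hz mod fs = 4 Hz.
4 Hz ≤ fs/2 = 16 Hz, appears at 4 Hz.
8 Hz ≤ fs/2 = 16 Hz, passes unchanged.
24 Hz > fs/2 = 16 Hz, folds to fs − 24 Hz = 8 Hz.
Distinct values: {4 Hz, 8 Hz}.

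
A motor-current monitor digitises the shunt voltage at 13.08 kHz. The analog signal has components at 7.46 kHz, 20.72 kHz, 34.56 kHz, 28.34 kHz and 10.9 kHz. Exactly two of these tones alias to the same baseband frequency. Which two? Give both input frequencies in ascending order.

fs/2 = 6.54 kHz.
7.46 kHz > fs/2 = 6.54 kHz, folds to fs − 7.46 kHz = 5.62 kHz.
20.72 kHz mod fs = 7.64 kHz.
7.64 kHz > fs/2 = 6.54 kHz, folds to fs − 7.64 kHz = 5.44 kHz.
34.56 kHz mod fs = 8.4 kHz.
8.4 kHz > fs/2 = 6.54 kHz, folds to fs − 8.4 kHz = 4.68 kHz.
28.34 kHz mod fs = 2.18 kHz.
2.18 kHz ≤ fs/2 = 6.54 kHz, appears at 2.18 kHz.
10.9 kHz > fs/2 = 6.54 kHz, folds to fs − 10.9 kHz = 2.18 kHz.
10.9 kHz and 28.34 kHz both map to 2.18 kHz.

10.9 kHz, 28.34 kHz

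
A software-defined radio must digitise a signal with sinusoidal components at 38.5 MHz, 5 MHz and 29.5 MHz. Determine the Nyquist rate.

77 MHz

Highest-frequency component: 38.5 MHz.
Nyquist rate = 2 × 38.5 MHz = 77 MHz.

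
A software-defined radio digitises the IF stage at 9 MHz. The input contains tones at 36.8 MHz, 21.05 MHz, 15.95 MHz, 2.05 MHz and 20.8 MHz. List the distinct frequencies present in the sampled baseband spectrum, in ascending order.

0.8 MHz, 2.05 MHz, 2.8 MHz, 3.05 MHz

fs/2 = 4.5 MHz.
36.8 MHz mod fs = 0.8 MHz.
0.8 MHz ≤ fs/2 = 4.5 MHz, appears at 0.8 MHz.
21.05 MHz mod fs = 3.05 MHz.
3.05 MHz ≤ fs/2 = 4.5 MHz, appears at 3.05 MHz.
15.95 MHz mod fs = 6.95 MHz.
6.95 MHz > fs/2 = 4.5 MHz, folds to fs − 6.95 MHz = 2.05 MHz.
2.05 MHz ≤ fs/2 = 4.5 MHz, passes unchanged.
20.8 MHz mod fs = 2.8 MHz.
2.8 MHz ≤ fs/2 = 4.5 MHz, appears at 2.8 MHz.
Distinct values: {0.8 MHz, 2.05 MHz, 2.8 MHz, 3.05 MHz}.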